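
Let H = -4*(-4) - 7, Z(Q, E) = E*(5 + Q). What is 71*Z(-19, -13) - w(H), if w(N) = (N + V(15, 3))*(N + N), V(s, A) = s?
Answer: 12490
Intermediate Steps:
H = 9 (H = 16 - 7 = 9)
w(N) = 2*N*(15 + N) (w(N) = (N + 15)*(N + N) = (15 + N)*(2*N) = 2*N*(15 + N))
71*Z(-19, -13) - w(H) = 71*(-13*(5 - 19)) - 2*9*(15 + 9) = 71*(-13*(-14)) - 2*9*24 = 71*182 - 1*432 = 12922 - 432 = 12490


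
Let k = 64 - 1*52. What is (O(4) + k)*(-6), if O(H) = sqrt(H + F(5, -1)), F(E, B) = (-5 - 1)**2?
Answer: -72 - 12*sqrt(10) ≈ -109.95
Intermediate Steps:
F(E, B) = 36 (F(E, B) = (-6)**2 = 36)
O(H) = sqrt(36 + H) (O(H) = sqrt(H + 36) = sqrt(36 + H))
k = 12 (k = 64 - 52 = 12)
(O(4) + k)*(-6) = (sqrt(36 + 4) + 12)*(-6) = (sqrt(40) + 12)*(-6) = (2*sqrt(10) + 12)*(-6) = (12 + 2*sqrt(10))*(-6) = -72 - 12*sqrt(10)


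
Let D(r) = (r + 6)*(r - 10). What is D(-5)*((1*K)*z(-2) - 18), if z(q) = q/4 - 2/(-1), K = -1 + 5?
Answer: 180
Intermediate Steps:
K = 4
z(q) = 2 + q/4 (z(q) = q*(1/4) - 2*(-1) = q/4 + 2 = 2 + q/4)
D(r) = (-10 + r)*(6 + r) (D(r) = (6 + r)*(-10 + r) = (-10 + r)*(6 + r))
D(-5)*((1*K)*z(-2) - 18) = (-60 + (-5)**2 - 4*(-5))*((1*4)*(2 + (1/4)*(-2)) - 18) = (-60 + 25 + 20)*(4*(2 - 1/2) - 18) = -15*(4*(3/2) - 18) = -15*(6 - 18) = -15*(-12) = 180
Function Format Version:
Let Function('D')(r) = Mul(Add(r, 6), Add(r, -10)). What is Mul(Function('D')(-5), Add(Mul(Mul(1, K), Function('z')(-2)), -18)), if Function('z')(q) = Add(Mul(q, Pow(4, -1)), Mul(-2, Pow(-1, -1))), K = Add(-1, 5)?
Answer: 180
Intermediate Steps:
K = 4
Function('z')(q) = Add(2, Mul(Rational(1, 4), q)) (Function('z')(q) = Add(Mul(q, Rational(1, 4)), Mul(-2, -1)) = Add(Mul(Rational(1, 4), q), 2) = Add(2, Mul(Rational(1, 4), q)))
Function('D')(r) = Mul(Add(-10, r), Add(6, r)) (Function('D')(r) = Mul(Add(6, r), Add(-10, r)) = Mul(Add(-10, r), Add(6, r)))
Mul(Function('D')(-5), Add(Mul(Mul(1, K), Function('z')(-2)), -18)) = Mul(Add(-60, Pow(-5, 2), Mul(-4, -5)), Add(Mul(Mul(1, 4), Add(2, Mul(Rational(1, 4), -2))), -18)) = Mul(Add(-60, 25, 20), Add(Mul(4, Add(2, Rational(-1, 2))), -18)) = Mul(-15, Add(Mul(4, Rational(3, 2)), -18)) = Mul(-15, Add(6, -18)) = Mul(-15, -12) = 180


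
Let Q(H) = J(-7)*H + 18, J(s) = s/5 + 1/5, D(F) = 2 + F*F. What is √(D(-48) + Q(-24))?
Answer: 2*√14705/5 ≈ 48.506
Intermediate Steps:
D(F) = 2 + F²
J(s) = ⅕ + s/5 (J(s) = s*(⅕) + 1*(⅕) = s/5 + ⅕ = ⅕ + s/5)
Q(H) = 18 - 6*H/5 (Q(H) = (⅕ + (⅕)*(-7))*H + 18 = (⅕ - 7/5)*H + 18 = -6*H/5 + 18 = 18 - 6*H/5)
√(D(-48) + Q(-24)) = √((2 + (-48)²) + (18 - 6/5*(-24))) = √((2 + 2304) + (18 + 144/5)) = √(2306 + 234/5) = √(11764/5) = 2*√14705/5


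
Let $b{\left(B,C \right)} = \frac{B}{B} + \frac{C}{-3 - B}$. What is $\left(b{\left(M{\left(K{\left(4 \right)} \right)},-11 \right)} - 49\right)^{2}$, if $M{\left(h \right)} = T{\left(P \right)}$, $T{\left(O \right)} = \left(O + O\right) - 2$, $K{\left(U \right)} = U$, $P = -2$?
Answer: $\frac{24025}{9} \approx 2669.4$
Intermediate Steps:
$T{\left(O \right)} = -2 + 2 O$ ($T{\left(O \right)} = 2 O - 2 = -2 + 2 O$)
$M{\left(h \right)} = -6$ ($M{\left(h \right)} = -2 + 2 \left(-2\right) = -2 - 4 = -6$)
$b{\left(B,C \right)} = 1 + \frac{C}{-3 - B}$
$\left(b{\left(M{\left(K{\left(4 \right)} \right)},-11 \right)} - 49\right)^{2} = \left(\frac{3 - 6 - -11}{3 - 6} - 49\right)^{2} = \left(\frac{3 - 6 + 11}{-3} - 49\right)^{2} = \left(\left(- \frac{1}{3}\right) 8 - 49\right)^{2} = \left(- \frac{8}{3} - 49\right)^{2} = \left(- \frac{155}{3}\right)^{2} = \frac{24025}{9}$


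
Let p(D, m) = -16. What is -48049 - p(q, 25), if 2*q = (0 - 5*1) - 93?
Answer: -48033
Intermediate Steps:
q = -49 (q = ((0 - 5*1) - 93)/2 = ((0 - 5) - 93)/2 = (-5 - 93)/2 = (1/2)*(-98) = -49)
-48049 - p(q, 25) = -48049 - 1*(-16) = -48049 + 16 = -48033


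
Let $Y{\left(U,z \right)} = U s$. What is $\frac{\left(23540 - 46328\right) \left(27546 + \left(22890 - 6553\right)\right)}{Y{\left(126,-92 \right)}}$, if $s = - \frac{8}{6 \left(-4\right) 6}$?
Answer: $-142857972$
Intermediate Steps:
$s = \frac{1}{18}$ ($s = - \frac{8}{\left(-24\right) 6} = - \frac{8}{-144} = \left(-8\right) \left(- \frac{1}{144}\right) = \frac{1}{18} \approx 0.055556$)
$Y{\left(U,z \right)} = \frac{U}{18}$ ($Y{\left(U,z \right)} = U \frac{1}{18} = \frac{U}{18}$)
$\frac{\left(23540 - 46328\right) \left(27546 + \left(22890 - 6553\right)\right)}{Y{\left(126,-92 \right)}} = \frac{\left(23540 - 46328\right) \left(27546 + \left(22890 - 6553\right)\right)}{\frac{1}{18} \cdot 126} = \frac{\left(-22788\right) \left(27546 + 16337\right)}{7} = \left(-22788\right) 43883 \cdot \frac{1}{7} = \left(-1000005804\right) \frac{1}{7} = -142857972$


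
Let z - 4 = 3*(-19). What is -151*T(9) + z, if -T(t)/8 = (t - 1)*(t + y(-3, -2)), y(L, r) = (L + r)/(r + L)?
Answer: 96587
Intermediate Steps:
y(L, r) = 1 (y(L, r) = (L + r)/(L + r) = 1)
T(t) = -8*(1 + t)*(-1 + t) (T(t) = -8*(t - 1)*(t + 1) = -8*(-1 + t)*(1 + t) = -8*(1 + t)*(-1 + t))
z = -53 (z = 4 + 3*(-19) = 4 - 57 = -53)
-151*T(9) + z = -151*(8 - 8*9**2) - 53 = -151*(8 - 8*81) - 53 = -151*(8 - 648) - 53 = -151*(-640) - 53 = 96640 - 53 = 96587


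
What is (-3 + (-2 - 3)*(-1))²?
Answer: 4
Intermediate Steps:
(-3 + (-2 - 3)*(-1))² = (-3 - 5*(-1))² = (-3 + 5)² = 2² = 4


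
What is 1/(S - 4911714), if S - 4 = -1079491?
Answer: -1/5991201 ≈ -1.6691e-7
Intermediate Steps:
S = -1079487 (S = 4 - 1079491 = -1079487)
1/(S - 4911714) = 1/(-1079487 - 4911714) = 1/(-5991201) = -1/5991201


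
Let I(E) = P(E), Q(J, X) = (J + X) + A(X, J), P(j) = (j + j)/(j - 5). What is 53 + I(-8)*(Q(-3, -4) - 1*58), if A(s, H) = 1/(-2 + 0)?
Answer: -359/13 ≈ -27.615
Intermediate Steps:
A(s, H) = -1/2 (A(s, H) = 1/(-2) = -1/2)
P(j) = 2*j/(-5 + j) (P(j) = (2*j)/(-5 + j) = 2*j/(-5 + j))
Q(J, X) = -1/2 + J + X (Q(J, X) = (J + X) - 1/2 = -1/2 + J + X)
I(E) = 2*E/(-5 + E)
53 + I(-8)*(Q(-3, -4) - 1*58) = 53 + (2*(-8)/(-5 - 8))*((-1/2 - 3 - 4) - 1*58) = 53 + (2*(-8)/(-13))*(-15/2 - 58) = 53 + (2*(-8)*(-1/13))*(-131/2) = 53 + (16/13)*(-131/2) = 53 - 1048/13 = -359/13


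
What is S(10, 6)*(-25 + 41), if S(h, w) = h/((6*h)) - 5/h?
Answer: -16/3 ≈ -5.3333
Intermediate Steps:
S(h, w) = ⅙ - 5/h (S(h, w) = h*(1/(6*h)) - 5/h = ⅙ - 5/h)
S(10, 6)*(-25 + 41) = ((⅙)*(-30 + 10)/10)*(-25 + 41) = ((⅙)*(⅒)*(-20))*16 = -⅓*16 = -16/3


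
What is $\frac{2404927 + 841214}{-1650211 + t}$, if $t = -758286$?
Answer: $- \frac{3246141}{2408497} \approx -1.3478$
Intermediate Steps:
$\frac{2404927 + 841214}{-1650211 + t} = \frac{2404927 + 841214}{-1650211 - 758286} = \frac{3246141}{-2408497} = 3246141 \left(- \frac{1}{2408497}\right) = - \frac{3246141}{2408497}$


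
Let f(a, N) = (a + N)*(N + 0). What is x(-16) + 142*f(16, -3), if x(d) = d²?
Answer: -5282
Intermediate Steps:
f(a, N) = N*(N + a) (f(a, N) = (N + a)*N = N*(N + a))
x(-16) + 142*f(16, -3) = (-16)² + 142*(-3*(-3 + 16)) = 256 + 142*(-3*13) = 256 + 142*(-39) = 256 - 5538 = -5282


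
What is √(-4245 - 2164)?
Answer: I*√6409 ≈ 80.056*I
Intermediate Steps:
√(-4245 - 2164) = √(-6409) = I*√6409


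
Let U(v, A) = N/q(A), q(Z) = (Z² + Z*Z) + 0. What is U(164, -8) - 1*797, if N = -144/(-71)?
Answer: -452687/568 ≈ -796.98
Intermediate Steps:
q(Z) = 2*Z² (q(Z) = (Z² + Z²) + 0 = 2*Z² + 0 = 2*Z²)
N = 144/71 (N = -144*(-1/71) = 144/71 ≈ 2.0282)
U(v, A) = 72/(71*A²) (U(v, A) = 144/(71*((2*A²))) = 144*(1/(2*A²))/71 = 72/(71*A²))
U(164, -8) - 1*797 = (72/71)/(-8)² - 1*797 = (72/71)*(1/64) - 797 = 9/568 - 797 = -452687/568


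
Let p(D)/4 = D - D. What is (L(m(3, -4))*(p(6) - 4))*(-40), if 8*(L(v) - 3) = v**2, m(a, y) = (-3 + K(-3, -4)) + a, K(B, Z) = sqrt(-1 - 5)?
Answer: 0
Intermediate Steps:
K(B, Z) = I*sqrt(6) (K(B, Z) = sqrt(-6) = I*sqrt(6))
p(D) = 0 (p(D) = 4*(D - D) = 4*0 = 0)
m(a, y) = -3 + a + I*sqrt(6) (m(a, y) = (-3 + I*sqrt(6)) + a = -3 + a + I*sqrt(6))
L(v) = 3 + v**2/8
(L(m(3, -4))*(p(6) - 4))*(-40) = ((3 + (-3 + 3 + I*sqrt(6))**2/8)*(0 - 4))*(-40) = ((3 + (I*sqrt(6))**2/8)*(-4))*(-40) = ((3 + (1/8)*(-6))*(-4))*(-40) = ((3 - 3/4)*(-4))*(-40) = ((9/4)*(-4))*(-40) = -9*(-40) = 360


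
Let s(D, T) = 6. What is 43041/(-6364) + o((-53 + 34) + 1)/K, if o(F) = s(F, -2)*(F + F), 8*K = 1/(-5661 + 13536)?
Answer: -86601355041/6364 ≈ -1.3608e+7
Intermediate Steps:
K = 1/63000 (K = 1/(8*(-5661 + 13536)) = (⅛)/7875 = (⅛)*(1/7875) = 1/63000 ≈ 1.5873e-5)
o(F) = 12*F (o(F) = 6*(F + F) = 6*(2*F) = 12*F)
43041/(-6364) + o((-53 + 34) + 1)/K = 43041/(-6364) + (12*((-53 + 34) + 1))/(1/63000) = 43041*(-1/6364) + (12*(-19 + 1))*63000 = -43041/6364 + (12*(-18))*63000 = -43041/6364 - 216*63000 = -43041/6364 - 13608000 = -86601355041/6364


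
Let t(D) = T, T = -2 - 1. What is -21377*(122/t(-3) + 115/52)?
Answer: 128240623/156 ≈ 8.2206e+5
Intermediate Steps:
T = -3
t(D) = -3
-21377*(122/t(-3) + 115/52) = -21377*(122/(-3) + 115/52) = -21377*(122*(-⅓) + 115*(1/52)) = -21377*(-122/3 + 115/52) = -21377*(-5999/156) = 128240623/156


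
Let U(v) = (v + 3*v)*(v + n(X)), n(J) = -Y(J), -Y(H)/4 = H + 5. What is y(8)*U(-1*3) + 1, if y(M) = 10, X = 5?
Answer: -4439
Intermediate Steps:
Y(H) = -20 - 4*H (Y(H) = -4*(H + 5) = -4*(5 + H) = -20 - 4*H)
n(J) = 20 + 4*J (n(J) = -(-20 - 4*J) = 20 + 4*J)
U(v) = 4*v*(40 + v) (U(v) = (v + 3*v)*(v + (20 + 4*5)) = (4*v)*(v + (20 + 20)) = (4*v)*(v + 40) = (4*v)*(40 + v) = 4*v*(40 + v))
y(8)*U(-1*3) + 1 = 10*(4*(-1*3)*(40 - 1*3)) + 1 = 10*(4*(-3)*(40 - 3)) + 1 = 10*(4*(-3)*37) + 1 = 10*(-444) + 1 = -4440 + 1 = -4439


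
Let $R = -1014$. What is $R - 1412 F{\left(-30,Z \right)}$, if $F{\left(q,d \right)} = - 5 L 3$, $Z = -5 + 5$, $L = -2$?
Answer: $-43374$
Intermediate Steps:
$Z = 0$
$F{\left(q,d \right)} = 30$ ($F{\left(q,d \right)} = \left(-5\right) \left(-2\right) 3 = 10 \cdot 3 = 30$)
$R - 1412 F{\left(-30,Z \right)} = -1014 - 42360 = -43374$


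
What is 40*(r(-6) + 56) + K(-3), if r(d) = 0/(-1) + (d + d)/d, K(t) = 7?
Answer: 2327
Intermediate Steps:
r(d) = 2 (r(d) = 0*(-1) + (2*d)/d = 0 + 2 = 2)
40*(r(-6) + 56) + K(-3) = 40*(2 + 56) + 7 = 40*58 + 7 = 2320 + 7 = 2327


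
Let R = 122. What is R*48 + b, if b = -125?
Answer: 5731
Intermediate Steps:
R*48 + b = 122*48 - 125 = 5856 - 125 = 5731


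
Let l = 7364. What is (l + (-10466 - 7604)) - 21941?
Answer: -32647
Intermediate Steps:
(l + (-10466 - 7604)) - 21941 = (7364 + (-10466 - 7604)) - 21941 = (7364 - 18070) - 21941 = -10706 - 21941 = -32647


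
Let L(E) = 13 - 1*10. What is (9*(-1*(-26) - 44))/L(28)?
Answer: -54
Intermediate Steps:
L(E) = 3 (L(E) = 13 - 10 = 3)
(9*(-1*(-26) - 44))/L(28) = (9*(-1*(-26) - 44))/3 = (9*(26 - 44))*(⅓) = (9*(-18))*(⅓) = -162*⅓ = -54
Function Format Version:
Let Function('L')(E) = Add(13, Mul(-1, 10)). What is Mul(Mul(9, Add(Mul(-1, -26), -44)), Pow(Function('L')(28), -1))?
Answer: -54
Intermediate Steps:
Function('L')(E) = 3 (Function('L')(E) = Add(13, -10) = 3)
Mul(Mul(9, Add(Mul(-1, -26), -44)), Pow(Function('L')(28), -1)) = Mul(Mul(9, Add(Mul(-1, -26), -44)), Pow(3, -1)) = Mul(Mul(9, Add(26, -44)), Rational(1, 3)) = Mul(Mul(9, -18), Rational(1, 3)) = Mul(-162, Rational(1, 3)) = -54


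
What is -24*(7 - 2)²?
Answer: -600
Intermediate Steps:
-24*(7 - 2)² = -24*5² = -24*25 = -600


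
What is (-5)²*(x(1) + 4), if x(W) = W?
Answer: 125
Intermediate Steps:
(-5)²*(x(1) + 4) = (-5)²*(1 + 4) = 25*5 = 125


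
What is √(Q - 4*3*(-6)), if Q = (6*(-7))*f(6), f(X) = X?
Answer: 6*I*√5 ≈ 13.416*I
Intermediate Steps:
Q = -252 (Q = (6*(-7))*6 = -42*6 = -252)
√(Q - 4*3*(-6)) = √(-252 - 4*3*(-6)) = √(-252 - 12*(-6)) = √(-252 + 72) = √(-180) = 6*I*√5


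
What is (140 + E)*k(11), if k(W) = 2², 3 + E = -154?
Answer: -68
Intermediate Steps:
E = -157 (E = -3 - 154 = -157)
k(W) = 4
(140 + E)*k(11) = (140 - 157)*4 = -17*4 = -68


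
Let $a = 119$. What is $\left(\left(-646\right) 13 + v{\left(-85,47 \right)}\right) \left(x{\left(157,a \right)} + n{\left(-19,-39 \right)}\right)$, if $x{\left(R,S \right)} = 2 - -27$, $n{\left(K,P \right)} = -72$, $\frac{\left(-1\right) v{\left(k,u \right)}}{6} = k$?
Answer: $339184$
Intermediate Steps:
$v{\left(k,u \right)} = - 6 k$
$x{\left(R,S \right)} = 29$ ($x{\left(R,S \right)} = 2 + 27 = 29$)
$\left(\left(-646\right) 13 + v{\left(-85,47 \right)}\right) \left(x{\left(157,a \right)} + n{\left(-19,-39 \right)}\right) = \left(\left(-646\right) 13 - -510\right) \left(29 - 72\right) = \left(-8398 + 510\right) \left(-43\right) = \left(-7888\right) \left(-43\right) = 339184$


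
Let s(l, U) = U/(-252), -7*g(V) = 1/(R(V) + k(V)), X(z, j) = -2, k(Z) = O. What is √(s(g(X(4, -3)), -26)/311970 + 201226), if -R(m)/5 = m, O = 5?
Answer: √8636710245717274035/6551370 ≈ 448.58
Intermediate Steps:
R(m) = -5*m
k(Z) = 5
g(V) = -1/(7*(5 - 5*V)) (g(V) = -1/(7*(-5*V + 5)) = -1/(7*(5 - 5*V)))
s(l, U) = -U/252 (s(l, U) = U*(-1/252) = -U/252)
√(s(g(X(4, -3)), -26)/311970 + 201226) = √(-1/252*(-26)/311970 + 201226) = √((13/126)*(1/311970) + 201226) = √(13/39308220 + 201226) = √(7909835877733/39308220) = √8636710245717274035/6551370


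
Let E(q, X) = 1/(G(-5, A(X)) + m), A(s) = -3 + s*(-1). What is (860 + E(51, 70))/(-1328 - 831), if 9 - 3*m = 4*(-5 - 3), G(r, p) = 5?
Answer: -48163/120904 ≈ -0.39836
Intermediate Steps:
A(s) = -3 - s
m = 41/3 (m = 3 - 4*(-5 - 3)/3 = 3 - 4*(-8)/3 = 3 - 1/3*(-32) = 3 + 32/3 = 41/3 ≈ 13.667)
E(q, X) = 3/56 (E(q, X) = 1/(5 + 41/3) = 1/(56/3) = 3/56)
(860 + E(51, 70))/(-1328 - 831) = (860 + 3/56)/(-1328 - 831) = (48163/56)/(-2159) = (48163/56)*(-1/2159) = -48163/120904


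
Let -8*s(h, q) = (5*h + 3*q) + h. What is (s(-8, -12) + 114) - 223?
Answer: -197/2 ≈ -98.500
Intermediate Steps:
s(h, q) = -3*h/4 - 3*q/8 (s(h, q) = -((5*h + 3*q) + h)/8 = -((3*q + 5*h) + h)/8 = -(3*q + 6*h)/8 = -3*h/4 - 3*q/8)
(s(-8, -12) + 114) - 223 = ((-3/4*(-8) - 3/8*(-12)) + 114) - 223 = ((6 + 9/2) + 114) - 223 = (21/2 + 114) - 223 = 249/2 - 223 = -197/2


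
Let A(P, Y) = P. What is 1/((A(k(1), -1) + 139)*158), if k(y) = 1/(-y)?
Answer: 1/21804 ≈ 4.5863e-5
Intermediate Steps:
k(y) = -1/y
1/((A(k(1), -1) + 139)*158) = 1/((-1/1 + 139)*158) = 1/((-1*1 + 139)*158) = 1/((-1 + 139)*158) = 1/(138*158) = 1/21804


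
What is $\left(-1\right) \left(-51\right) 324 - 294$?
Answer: $16230$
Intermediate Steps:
$\left(-1\right) \left(-51\right) 324 - 294 = 51 \cdot 324 - 294 = 16524 - 294 = 16230$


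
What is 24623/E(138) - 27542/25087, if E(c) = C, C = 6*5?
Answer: 616890941/752610 ≈ 819.67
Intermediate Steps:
C = 30
E(c) = 30
24623/E(138) - 27542/25087 = 24623/30 - 27542/25087 = 616890941/752610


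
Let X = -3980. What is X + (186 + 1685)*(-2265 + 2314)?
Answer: 87699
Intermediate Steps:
X + (186 + 1685)*(-2265 + 2314) = -3980 + (186 + 1685)*(-2265 + 2314) = -3980 + 1871*49 = -3980 + 91679 = 87699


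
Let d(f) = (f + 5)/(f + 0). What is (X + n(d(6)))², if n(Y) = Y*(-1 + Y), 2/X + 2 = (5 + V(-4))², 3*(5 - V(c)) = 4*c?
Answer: 3366204361/1426119696 ≈ 2.3604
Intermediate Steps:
V(c) = 5 - 4*c/3
d(f) = (5 + f)/f
X = 9/1049 (X = 2/(-2 + (5 + (5 - 4/3*(-4)))²) = 2/(-2 + (5 + (5 + 16/3))²) = 2/(-2 + (5 + 31/3)²) = 2/(-2 + (46/3)²) = 2/(-2 + 2116/9) = 2/(2098/9) = 2*(9/2098) = 9/1049 ≈ 0.0085796)
(X + n(d(6)))² = (9/1049 + ((5 + 6)/6)*(-1 + (5 + 6)/6))² = (9/1049 + ((⅙)*11)*(-1 + (⅙)*11))² = (9/1049 + 11*(-1 + 11/6)/6)² = (9/1049 + (11/6)*(⅚))² = (9/1049 + 55/36)² = (58019/37764)² = 3366204361/1426119696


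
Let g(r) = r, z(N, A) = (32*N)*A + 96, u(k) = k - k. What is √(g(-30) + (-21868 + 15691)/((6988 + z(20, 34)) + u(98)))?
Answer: 3*I*√698262763/14422 ≈ 5.4967*I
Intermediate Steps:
u(k) = 0
z(N, A) = 96 + 32*A*N (z(N, A) = 32*A*N + 96 = 96 + 32*A*N)
√(g(-30) + (-21868 + 15691)/((6988 + z(20, 34)) + u(98))) = √(-30 + (-21868 + 15691)/((6988 + (96 + 32*34*20)) + 0)) = √(-30 - 6177/((6988 + (96 + 21760)) + 0)) = √(-30 - 6177/((6988 + 21856) + 0)) = √(-30 - 6177/(28844 + 0)) = √(-30 - 6177/28844) = √(-871497/28844) = 3*I*√698262763/14422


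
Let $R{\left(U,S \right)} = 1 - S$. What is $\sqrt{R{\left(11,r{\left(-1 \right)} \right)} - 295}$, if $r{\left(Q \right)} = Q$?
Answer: $i \sqrt{293} \approx 17.117 i$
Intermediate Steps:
$\sqrt{R{\left(11,r{\left(-1 \right)} \right)} - 295} = \sqrt{\left(1 - -1\right) - 295} = \sqrt{\left(1 + 1\right) - 295} = \sqrt{2 - 295} = \sqrt{-293} = i \sqrt{293}$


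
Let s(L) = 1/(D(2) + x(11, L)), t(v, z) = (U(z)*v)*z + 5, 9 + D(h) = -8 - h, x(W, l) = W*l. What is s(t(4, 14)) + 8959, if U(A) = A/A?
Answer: 5841269/652 ≈ 8959.0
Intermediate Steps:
U(A) = 1
D(h) = -17 - h (D(h) = -9 + (-8 - h) = -17 - h)
t(v, z) = 5 + v*z (t(v, z) = (1*v)*z + 5 = v*z + 5 = 5 + v*z)
s(L) = 1/(-19 + 11*L) (s(L) = 1/((-17 - 1*2) + 11*L) = 1/((-17 - 2) + 11*L) = 1/(-19 + 11*L))
s(t(4, 14)) + 8959 = 1/(-19 + 11*(5 + 4*14)) + 8959 = 1/(-19 + 11*(5 + 56)) + 8959 = 1/(-19 + 11*61) + 8959 = 1/(-19 + 671) + 8959 = 1/652 + 8959 = 5841269/652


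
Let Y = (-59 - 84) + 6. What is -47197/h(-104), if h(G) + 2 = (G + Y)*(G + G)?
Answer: -47197/50126 ≈ -0.94157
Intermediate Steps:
Y = -137 (Y = -143 + 6 = -137)
h(G) = -2 + 2*G*(-137 + G) (h(G) = -2 + (G - 137)*(G + G) = -2 + (-137 + G)*(2*G) = -2 + 2*G*(-137 + G))
-47197/h(-104) = -47197/(-2 - 274*(-104) + 2*(-104)²) = -47197/(-2 + 28496 + 2*10816) = -47197/(-2 + 28496 + 21632) = -47197/50126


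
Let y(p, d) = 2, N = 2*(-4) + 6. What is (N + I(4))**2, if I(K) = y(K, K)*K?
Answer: 36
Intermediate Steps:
N = -2 (N = -8 + 6 = -2)
I(K) = 2*K
(N + I(4))**2 = (-2 + 2*4)**2 = (-2 + 8)**2 = 6**2 = 36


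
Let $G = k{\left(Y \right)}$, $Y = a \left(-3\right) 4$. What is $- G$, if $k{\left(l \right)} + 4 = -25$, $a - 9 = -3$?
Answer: $29$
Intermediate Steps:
$a = 6$ ($a = 9 - 3 = 6$)
$Y = -72$ ($Y = 6 \left(-3\right) 4 = \left(-18\right) 4 = -72$)
$k{\left(l \right)} = -29$ ($k{\left(l \right)} = -4 - 25 = -29$)
$G = -29$
$- G = \left(-1\right) \left(-29\right) = 29$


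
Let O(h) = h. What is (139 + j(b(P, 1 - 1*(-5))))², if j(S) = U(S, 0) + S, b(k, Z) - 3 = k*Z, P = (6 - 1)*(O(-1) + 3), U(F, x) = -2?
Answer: 40000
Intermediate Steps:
P = 10 (P = (6 - 1)*(-1 + 3) = 5*2 = 10)
b(k, Z) = 3 + Z*k (b(k, Z) = 3 + k*Z = 3 + Z*k)
j(S) = -2 + S
(139 + j(b(P, 1 - 1*(-5))))² = (139 + (-2 + (3 + (1 - 1*(-5))*10)))² = (139 + (-2 + (3 + (1 + 5)*10)))² = (139 + (-2 + (3 + 6*10)))² = (139 + (-2 + (3 + 60)))² = (139 + (-2 + 63))² = (139 + 61)² = 200² = 40000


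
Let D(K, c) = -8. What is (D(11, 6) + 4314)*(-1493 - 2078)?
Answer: -15376726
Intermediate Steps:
(D(11, 6) + 4314)*(-1493 - 2078) = (-8 + 4314)*(-1493 - 2078) = 4306*(-3571) = -15376726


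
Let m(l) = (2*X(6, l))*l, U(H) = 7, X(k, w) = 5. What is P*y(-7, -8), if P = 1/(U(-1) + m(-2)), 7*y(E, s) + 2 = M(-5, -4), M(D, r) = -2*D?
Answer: -8/91 ≈ -0.087912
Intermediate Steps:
y(E, s) = 8/7 (y(E, s) = -2/7 + (-2*(-5))/7 = -2/7 + (⅐)*10 = -2/7 + 10/7 = 8/7)
m(l) = 10*l (m(l) = (2*5)*l = 10*l)
P = -1/13 (P = 1/(7 + 10*(-2)) = 1/(7 - 20) = 1/(-13) = -1/13 ≈ -0.076923)
P*y(-7, -8) = -1/13*8/7 = -8/91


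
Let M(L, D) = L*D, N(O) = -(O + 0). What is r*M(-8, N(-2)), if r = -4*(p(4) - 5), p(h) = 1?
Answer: -256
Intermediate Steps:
N(O) = -O
r = 16 (r = -4*(1 - 5) = -4*(-4) = 16)
M(L, D) = D*L
r*M(-8, N(-2)) = 16*(-1*(-2)*(-8)) = 16*(2*(-8)) = 16*(-16) = -256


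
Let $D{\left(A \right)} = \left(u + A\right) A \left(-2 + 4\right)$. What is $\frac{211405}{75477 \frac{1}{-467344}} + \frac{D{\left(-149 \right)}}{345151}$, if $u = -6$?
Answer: $- \frac{34100521261723690}{26050962027} \approx -1.309 \cdot 10^{6}$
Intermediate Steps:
$D{\left(A \right)} = 2 A \left(-6 + A\right)$ ($D{\left(A \right)} = \left(-6 + A\right) A \left(-2 + 4\right) = \left(-6 + A\right) A 2 = \left(-6 + A\right) 2 A = 2 A \left(-6 + A\right)$)
$\frac{211405}{75477 \frac{1}{-467344}} + \frac{D{\left(-149 \right)}}{345151} = \frac{211405}{75477 \frac{1}{-467344}} + \frac{2 \left(-149\right) \left(-6 - 149\right)}{345151} = \frac{211405}{75477 \left(- \frac{1}{467344}\right)} + 2 \left(-149\right) \left(-155\right) \frac{1}{345151} = \frac{211405}{- \frac{75477}{467344}} + 46190 \cdot \frac{1}{345151} = 211405 \left(- \frac{467344}{75477}\right) + \frac{46190}{345151} = - \frac{98798858320}{75477} + \frac{46190}{345151} = - \frac{34100521261723690}{26050962027}$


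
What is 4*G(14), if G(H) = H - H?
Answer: 0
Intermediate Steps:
G(H) = 0
4*G(14) = 4*0 = 0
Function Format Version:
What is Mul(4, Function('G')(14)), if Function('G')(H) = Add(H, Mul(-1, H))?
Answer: 0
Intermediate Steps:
Function('G')(H) = 0
Mul(4, Function('G')(14)) = Mul(4, 0) = 0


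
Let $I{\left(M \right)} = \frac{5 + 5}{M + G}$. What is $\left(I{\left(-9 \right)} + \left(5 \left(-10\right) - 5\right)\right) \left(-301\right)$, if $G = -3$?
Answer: $\frac{100835}{6} \approx 16806.0$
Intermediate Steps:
$I{\left(M \right)} = \frac{10}{-3 + M}$ ($I{\left(M \right)} = \frac{5 + 5}{M - 3} = \frac{10}{-3 + M}$)
$\left(I{\left(-9 \right)} + \left(5 \left(-10\right) - 5\right)\right) \left(-301\right) = \left(\frac{10}{-3 - 9} + \left(5 \left(-10\right) - 5\right)\right) \left(-301\right) = \left(\frac{10}{-12} - 55\right) \left(-301\right) = \left(10 \left(- \frac{1}{12}\right) - 55\right) \left(-301\right) = \left(- \frac{5}{6} - 55\right) \left(-301\right) = \left(- \frac{335}{6}\right) \left(-301\right) = \frac{100835}{6}$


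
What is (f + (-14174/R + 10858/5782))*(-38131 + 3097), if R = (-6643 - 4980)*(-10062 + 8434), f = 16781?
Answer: -136290275115953829/231797489 ≈ -5.8797e+8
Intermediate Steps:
R = 18922244 (R = -11623*(-1628) = 18922244)
(f + (-14174/R + 10858/5782))*(-38131 + 3097) = (16781 + (-14174/18922244 + 10858/5782))*(-38131 + 3097) = (16781 + (-14174*1/18922244 + 10858*(1/5782)))*(-35034) = (16781 + (-7087/9461122 + 5429/2891))*(-35034) = (16781 + 870236319/463594978)*(-35034) = (7780457562137/463594978)*(-35034) = -136290275115953829/231797489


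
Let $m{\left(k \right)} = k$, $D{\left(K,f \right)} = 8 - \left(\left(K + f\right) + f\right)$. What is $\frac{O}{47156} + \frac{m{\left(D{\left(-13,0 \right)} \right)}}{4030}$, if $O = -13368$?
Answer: $- \frac{13220691}{47509670} \approx -0.27827$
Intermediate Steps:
$D{\left(K,f \right)} = 8 - K - 2 f$ ($D{\left(K,f \right)} = 8 - \left(K + 2 f\right) = 8 - K - 2 f$)
$\frac{O}{47156} + \frac{m{\left(D{\left(-13,0 \right)} \right)}}{4030} = - \frac{13368}{47156} + \frac{8 - -13 - 0}{4030} = \left(-13368\right) \frac{1}{47156} + \left(8 + 13 + 0\right) \frac{1}{4030} = - \frac{3342}{11789} + 21 \cdot \frac{1}{4030} = - \frac{3342}{11789} + \frac{21}{4030} = - \frac{13220691}{47509670}$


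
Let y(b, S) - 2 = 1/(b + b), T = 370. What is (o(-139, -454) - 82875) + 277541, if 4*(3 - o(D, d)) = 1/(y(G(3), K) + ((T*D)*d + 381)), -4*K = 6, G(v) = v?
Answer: 54545326786219/280195238 ≈ 1.9467e+5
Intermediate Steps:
K = -3/2 (K = -1/4*6 = -3/2 ≈ -1.5000)
y(b, S) = 2 + 1/(2*b) (y(b, S) = 2 + 1/(b + b) = 2 + 1/(2*b))
o(D, d) = 3 - 1/(4*(2299/6 + 370*D*d)) (o(D, d) = 3 - 1/(4*((2 + (1/2)/3) + ((370*D)*d + 381))) = 3 - 1/(4*((2 + (1/2)*(1/3)) + (370*D*d + 381))) = 3 - 1/(4*((2 + 1/6) + (381 + 370*D*d))) = 3 - 1/(4*(13/6 + (381 + 370*D*d))) = 3 - 1/(4*(2299/6 + 370*D*d)))
(o(-139, -454) - 82875) + 277541 = (3*(4597 + 4440*(-139)*(-454))/(2*(2299 + 2220*(-139)*(-454))) - 82875) + 277541 = (3*(4597 + 280190640)/(2*(2299 + 140095320)) - 82875) + 277541 = ((3/2)*280195237/140097619 - 82875) + 277541 = ((3/2)*(1/140097619)*280195237 - 82875) + 277541 = (840585711/280195238 - 82875) + 277541 = -23220339763539/280195238 + 277541 = 54545326786219/280195238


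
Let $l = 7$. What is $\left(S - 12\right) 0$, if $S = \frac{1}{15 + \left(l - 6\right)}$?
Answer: $0$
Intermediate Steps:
$S = \frac{1}{16}$ ($S = \frac{1}{15 + \left(7 - 6\right)} = \frac{1}{15 + 1} = \frac{1}{16} \approx 0.0625$)
$\left(S - 12\right) 0 = \left(\frac{1}{16} - 12\right) 0 = \left(- \frac{191}{16}\right) 0 = 0$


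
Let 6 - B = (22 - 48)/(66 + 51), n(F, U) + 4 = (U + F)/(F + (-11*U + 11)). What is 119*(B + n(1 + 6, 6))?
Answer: 33439/144 ≈ 232.22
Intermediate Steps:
n(F, U) = -4 + (F + U)/(11 + F - 11*U) (n(F, U) = -4 + (U + F)/(F + (-11*U + 11)) = -4 + (F + U)/(F + (11 - 11*U)) = -4 + (F + U)/(11 + F - 11*U))
B = 56/9 (B = 6 - (22 - 48)/(66 + 51) = 6 - (-26)/117 = 6 - 1*(-2/9) = 6 + 2/9 = 56/9 ≈ 6.2222)
119*(B + n(1 + 6, 6)) = 119*(56/9 + (-44 - 3*(1 + 6) + 45*6)/(11 + (1 + 6) - 11*6)) = 119*(56/9 + (-44 - 3*7 + 270)/(11 + 7 - 66)) = 119*(56/9 + (-44 - 21 + 270)/(-48)) = 119*(56/9 - 1/48*205) = 119*(56/9 - 205/48) = 119*(281/144) = 33439/144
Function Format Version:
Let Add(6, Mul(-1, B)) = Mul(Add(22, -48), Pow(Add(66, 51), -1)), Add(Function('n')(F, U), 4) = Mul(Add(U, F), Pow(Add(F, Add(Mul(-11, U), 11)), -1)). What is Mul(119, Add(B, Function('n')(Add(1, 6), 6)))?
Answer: Rational(33439, 144) ≈ 232.22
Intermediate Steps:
Function('n')(F, U) = Add(-4, Mul(Pow(Add(11, F, Mul(-11, U)), -1), Add(F, U))) (Function('n')(F, U) = Add(-4, Mul(Add(U, F), Pow(Add(F, Add(Mul(-11, U), 11)), -1))) = Add(-4, Mul(Add(F, U), Pow(Add(F, Add(11, Mul(-11, U))), -1))) = Add(-4, Mul(Add(F, U), Pow(Add(11, F, Mul(-11, U)), -1))) = Add(-4, Mul(Pow(Add(11, F, Mul(-11, U)), -1), Add(F, U))))
B = Rational(56, 9) (B = Add(6, Mul(-1, Mul(Add(22, -48), Pow(Add(66, 51), -1)))) = Add(6, Mul(-1, Mul(-26, Pow(117, -1)))) = Add(6, Mul(-1, Mul(-26, Rational(1, 117)))) = Add(6, Mul(-1, Rational(-2, 9))) = Add(6, Rational(2, 9)) = Rational(56, 9) ≈ 6.2222)
Mul(119, Add(B, Function('n')(Add(1, 6), 6))) = Mul(119, Add(Rational(56, 9), Mul(Pow(Add(11, Add(1, 6), Mul(-11, 6)), -1), Add(-44, Mul(-3, Add(1, 6)), Mul(45, 6))))) = Mul(119, Add(Rational(56, 9), Mul(Pow(Add(11, 7, -66), -1), Add(-44, Mul(-3, 7), 270)))) = Mul(119, Add(Rational(56, 9), Mul(Pow(-48, -1), Add(-44, -21, 270)))) = Mul(119, Add(Rational(56, 9), Mul(Rational(-1, 48), 205))) = Mul(119, Add(Rational(56, 9), Rational(-205, 48))) = Mul(119, Rational(281, 144)) = Rational(33439, 144)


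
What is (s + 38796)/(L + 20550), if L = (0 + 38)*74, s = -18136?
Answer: 10330/11681 ≈ 0.88434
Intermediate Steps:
L = 2812 (L = 38*74 = 2812)
(s + 38796)/(L + 20550) = (-18136 + 38796)/(2812 + 20550) = 20660/23362 = 20660*(1/23362) = 10330/11681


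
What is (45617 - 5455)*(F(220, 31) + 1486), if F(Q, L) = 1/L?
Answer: 1850142854/31 ≈ 5.9682e+7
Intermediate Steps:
(45617 - 5455)*(F(220, 31) + 1486) = (45617 - 5455)*(1/31 + 1486) = 40162*(1/31 + 1486) = 40162*(46067/31) = 1850142854/31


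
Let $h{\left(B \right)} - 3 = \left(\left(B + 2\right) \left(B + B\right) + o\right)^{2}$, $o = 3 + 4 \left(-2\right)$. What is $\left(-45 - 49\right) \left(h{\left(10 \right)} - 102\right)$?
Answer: $-5181844$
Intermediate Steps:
$o = -5$ ($o = 3 - 8 = -5$)
$h{\left(B \right)} = 3 + \left(-5 + 2 B \left(2 + B\right)\right)^{2}$ ($h{\left(B \right)} = 3 + \left(\left(B + 2\right) \left(B + B\right) - 5\right)^{2} = 3 + \left(\left(2 + B\right) 2 B - 5\right)^{2} = 3 + \left(2 B \left(2 + B\right) - 5\right)^{2} = 3 + \left(-5 + 2 B \left(2 + B\right)\right)^{2}$)
$\left(-45 - 49\right) \left(h{\left(10 \right)} - 102\right) = \left(-45 - 49\right) \left(\left(3 + \left(-5 + 2 \cdot 10^{2} + 4 \cdot 10\right)^{2}\right) - 102\right) = - 94 \left(\left(3 + \left(-5 + 2 \cdot 100 + 40\right)^{2}\right) - 102\right) = - 94 \left(\left(3 + \left(-5 + 200 + 40\right)^{2}\right) - 102\right) = - 94 \left(\left(3 + 235^{2}\right) - 102\right) = - 94 \left(\left(3 + 55225\right) - 102\right) = - 94 \left(55228 - 102\right) = \left(-94\right) 55126 = -5181844$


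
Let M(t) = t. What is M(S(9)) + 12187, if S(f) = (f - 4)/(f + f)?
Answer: 219371/18 ≈ 12187.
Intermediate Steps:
S(f) = (-4 + f)/(2*f) (S(f) = (-4 + f)/((2*f)) = (-4 + f)*(1/(2*f)) = (-4 + f)/(2*f))
M(S(9)) + 12187 = (1/2)*(-4 + 9)/9 + 12187 = (1/2)*(1/9)*5 + 12187 = 5/18 + 12187 = 219371/18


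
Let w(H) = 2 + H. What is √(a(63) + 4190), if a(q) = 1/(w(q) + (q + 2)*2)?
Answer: √159324945/195 ≈ 64.730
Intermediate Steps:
a(q) = 1/(6 + 3*q) (a(q) = 1/((2 + q) + (q + 2)*2) = 1/((2 + q) + (2 + q)*2) = 1/((2 + q) + (4 + 2*q)) = 1/(6 + 3*q))
√(a(63) + 4190) = √(1/(3*(2 + 63)) + 4190) = √((⅓)/65 + 4190) = √((⅓)*(1/65) + 4190) = √(1/195 + 4190) = √(817051/195) = √159324945/195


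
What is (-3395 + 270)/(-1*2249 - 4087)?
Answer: 3125/6336 ≈ 0.49321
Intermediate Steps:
(-3395 + 270)/(-1*2249 - 4087) = -3125/(-2249 - 4087) = -3125/(-6336) = -3125*(-1/6336) = 3125/6336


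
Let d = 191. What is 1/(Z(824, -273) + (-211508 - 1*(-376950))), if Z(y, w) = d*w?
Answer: 1/113299 ≈ 8.8262e-6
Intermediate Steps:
Z(y, w) = 191*w
1/(Z(824, -273) + (-211508 - 1*(-376950))) = 1/(191*(-273) + (-211508 - 1*(-376950))) = 1/(-52143 + (-211508 + 376950)) = 1/(-52143 + 165442) = 1/113299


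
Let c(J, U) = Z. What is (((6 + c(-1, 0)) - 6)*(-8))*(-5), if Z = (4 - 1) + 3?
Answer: 240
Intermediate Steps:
Z = 6 (Z = 3 + 3 = 6)
c(J, U) = 6
(((6 + c(-1, 0)) - 6)*(-8))*(-5) = (((6 + 6) - 6)*(-8))*(-5) = ((12 - 6)*(-8))*(-5) = (6*(-8))*(-5) = -48*(-5) = 240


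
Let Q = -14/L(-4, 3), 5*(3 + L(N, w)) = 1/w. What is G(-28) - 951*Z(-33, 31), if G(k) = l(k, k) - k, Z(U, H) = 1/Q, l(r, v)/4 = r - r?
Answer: -5994/35 ≈ -171.26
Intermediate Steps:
L(N, w) = -3 + 1/(5*w)
l(r, v) = 0 (l(r, v) = 4*(r - r) = 4*0 = 0)
Q = 105/22 (Q = -14/(-3 + (⅕)/3) = -14/(-3 + (⅕)*(⅓)) = -14/(-3 + 1/15) = -14/(-44/15) = -14*(-15/44) = 105/22 ≈ 4.7727)
Z(U, H) = 22/105 (Z(U, H) = 1/(105/22) = 22/105)
G(k) = -k (G(k) = 0 - k = -k)
G(-28) - 951*Z(-33, 31) = -1*(-28) - 951*22/105 = 28 - 6974/35 = -5994/35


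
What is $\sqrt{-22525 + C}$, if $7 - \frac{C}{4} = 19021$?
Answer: $i \sqrt{98581} \approx 313.98 i$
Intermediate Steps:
$C = -76056$ ($C = 28 - 76084 = -76056$)
$\sqrt{-22525 + C} = \sqrt{-22525 - 76056} = \sqrt{-98581} = i \sqrt{98581}$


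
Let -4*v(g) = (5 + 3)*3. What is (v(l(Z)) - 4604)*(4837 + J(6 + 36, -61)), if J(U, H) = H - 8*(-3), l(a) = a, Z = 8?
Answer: -22128000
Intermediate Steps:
v(g) = -6 (v(g) = -(5 + 3)*3/4 = -2*3 = -¼*24 = -6)
J(U, H) = 24 + H (J(U, H) = H + 24 = 24 + H)
(v(l(Z)) - 4604)*(4837 + J(6 + 36, -61)) = (-6 - 4604)*(4837 + (24 - 61)) = -4610*(4837 - 37) = -4610*4800 = -22128000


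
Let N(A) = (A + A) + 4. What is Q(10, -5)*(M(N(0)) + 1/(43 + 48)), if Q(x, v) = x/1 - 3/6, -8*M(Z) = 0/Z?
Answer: 19/182 ≈ 0.10440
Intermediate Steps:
N(A) = 4 + 2*A (N(A) = 2*A + 4 = 4 + 2*A)
M(Z) = 0 (M(Z) = -0/Z = -⅛*0 = 0)
Q(x, v) = -½ + x (Q(x, v) = x*1 - 3*⅙ = x - ½ = -½ + x)
Q(10, -5)*(M(N(0)) + 1/(43 + 48)) = (-½ + 10)*(0 + 1/(43 + 48)) = 19*(0 + 1/91)/2 = (19/2)*(1/91) = 19/182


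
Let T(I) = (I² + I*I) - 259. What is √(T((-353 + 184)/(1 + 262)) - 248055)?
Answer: 2*I*√4293893486/263 ≈ 498.31*I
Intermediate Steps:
T(I) = -259 + 2*I² (T(I) = (I² + I²) - 259 = 2*I² - 259 = -259 + 2*I²)
√(T((-353 + 184)/(1 + 262)) - 248055) = √((-259 + 2*((-353 + 184)/(1 + 262))²) - 248055) = √((-259 + 2*(-169/263)²) - 248055) = √((-259 + 2*(28561/69169)) - 248055) = √((-259 + 57122/69169) - 248055) = √(-17857649/69169 - 248055) = √(-17175573944/69169) = 2*I*√4293893486/263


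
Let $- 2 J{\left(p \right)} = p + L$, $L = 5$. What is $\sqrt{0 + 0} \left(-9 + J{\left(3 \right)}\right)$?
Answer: $0$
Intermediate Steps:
$J{\left(p \right)} = - \frac{5}{2} - \frac{p}{2}$ ($J{\left(p \right)} = - \frac{p + 5}{2} = - \frac{5 + p}{2} = - \frac{5}{2} - \frac{p}{2}$)
$\sqrt{0 + 0} \left(-9 + J{\left(3 \right)}\right) = \sqrt{0 + 0} \left(-9 - 4\right) = \sqrt{0} \left(-9 - 4\right) = 0 \left(-9 - 4\right) = 0 \left(-13\right) = 0$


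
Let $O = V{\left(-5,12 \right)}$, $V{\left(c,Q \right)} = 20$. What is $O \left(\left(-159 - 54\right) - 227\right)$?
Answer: $-8800$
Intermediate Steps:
$O = 20$
$O \left(\left(-159 - 54\right) - 227\right) = 20 \left(\left(-159 - 54\right) - 227\right) = 20 \left(-213 - 227\right) = 20 \left(-440\right) = -8800$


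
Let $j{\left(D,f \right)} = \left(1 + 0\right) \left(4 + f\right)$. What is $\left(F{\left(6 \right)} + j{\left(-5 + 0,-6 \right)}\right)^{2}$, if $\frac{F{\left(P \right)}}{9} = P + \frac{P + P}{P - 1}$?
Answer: $\frac{135424}{25} \approx 5417.0$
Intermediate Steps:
$j{\left(D,f \right)} = 4 + f$ ($j{\left(D,f \right)} = 1 \left(4 + f\right) = 4 + f$)
$F{\left(P \right)} = 9 P + \frac{18 P}{-1 + P}$ ($F{\left(P \right)} = 9 \left(P + \frac{P + P}{P - 1}\right) = 9 \left(P + \frac{2 P}{-1 + P}\right) = 9 P + \frac{18 P}{-1 + P}$)
$\left(F{\left(6 \right)} + j{\left(-5 + 0,-6 \right)}\right)^{2} = \left(9 \cdot 6 \frac{1}{-1 + 6} \left(1 + 6\right) + \left(4 - 6\right)\right)^{2} = \left(9 \cdot 6 \cdot \frac{1}{5} \cdot 7 - 2\right)^{2} = \left(\frac{378}{5} - 2\right)^{2} = \left(\frac{368}{5}\right)^{2} = \frac{135424}{25}$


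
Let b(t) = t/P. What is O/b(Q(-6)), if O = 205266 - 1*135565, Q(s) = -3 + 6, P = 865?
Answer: 60291365/3 ≈ 2.0097e+7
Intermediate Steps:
Q(s) = 3
O = 69701 (O = 205266 - 135565 = 69701)
b(t) = t/865
O/b(Q(-6)) = 69701/(((1/865)*3)) = 69701/(3/865) = 69701*(865/3) = 60291365/3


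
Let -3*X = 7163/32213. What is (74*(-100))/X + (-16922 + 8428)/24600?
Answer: 8796051358739/88104900 ≈ 99836.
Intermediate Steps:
X = -7163/96639 (X = -7163/(3*32213) = -⅓*7163/32213 = -7163/96639 ≈ -0.074121)
(74*(-100))/X + (-16922 + 8428)/24600 = (74*(-100))/(-7163/96639) + (-16922 + 8428)/24600 = -7400*(-96639/7163) - 8494*1/24600 = 715128600/7163 - 4247/12300 = 8796051358739/88104900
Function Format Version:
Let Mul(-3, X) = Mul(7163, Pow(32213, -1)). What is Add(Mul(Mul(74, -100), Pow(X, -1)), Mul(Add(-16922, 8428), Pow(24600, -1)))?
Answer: Rational(8796051358739, 88104900) ≈ 99836.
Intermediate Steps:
X = Rational(-7163, 96639) (X = Mul(Rational(-1, 3), Mul(7163, Pow(32213, -1))) = Mul(Rational(-1, 3), Mul(7163, Rational(1, 32213))) = Mul(Rational(-1, 3), Rational(7163, 32213)) = Rational(-7163, 96639) ≈ -0.074121)
Add(Mul(Mul(74, -100), Pow(X, -1)), Mul(Add(-16922, 8428), Pow(24600, -1))) = Add(Mul(Mul(74, -100), Pow(Rational(-7163, 96639), -1)), Mul(Add(-16922, 8428), Pow(24600, -1))) = Add(Mul(-7400, Rational(-96639, 7163)), Mul(-8494, Rational(1, 24600))) = Add(Rational(715128600, 7163), Rational(-4247, 12300)) = Rational(8796051358739, 88104900)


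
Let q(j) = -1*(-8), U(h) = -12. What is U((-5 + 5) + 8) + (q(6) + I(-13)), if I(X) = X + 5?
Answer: -12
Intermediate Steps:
q(j) = 8
I(X) = 5 + X
U((-5 + 5) + 8) + (q(6) + I(-13)) = -12 + (8 + (5 - 13)) = -12 + (8 - 8) = -12 + 0 = -12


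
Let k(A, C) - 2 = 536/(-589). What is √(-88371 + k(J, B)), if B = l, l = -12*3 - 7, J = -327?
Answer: I*√30657377553/589 ≈ 297.27*I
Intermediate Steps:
l = -43 (l = -36 - 7 = -43)
B = -43
k(A, C) = 642/589 (k(A, C) = 2 + 536/(-589) = 2 + 536*(-1/589) = 2 - 536/589 = 642/589)
√(-88371 + k(J, B)) = √(-88371 + 642/589) = √(-52049877/589) = I*√30657377553/589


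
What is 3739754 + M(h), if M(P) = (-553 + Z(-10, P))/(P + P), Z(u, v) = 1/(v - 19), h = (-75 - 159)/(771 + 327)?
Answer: 113997322685/30472 ≈ 3.7411e+6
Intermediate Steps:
h = -13/61 (h = -234/1098 = -234*1/1098 = -13/61 ≈ -0.21311)
Z(u, v) = 1/(-19 + v)
M(P) = (-553 + 1/(-19 + P))/(2*P) (M(P) = (-553 + 1/(-19 + P))/(P + P) = (-553 + 1/(-19 + P))/((2*P)) = (-553 + 1/(-19 + P))*(1/(2*P)) = (-553 + 1/(-19 + P))/(2*P))
3739754 + M(h) = 3739754 + (10508 - 553*(-13/61))/(2*(-13/61)*(-19 - 13/61)) = 3739754 + (½)*(-61/13)*(10508 + 7189/61)/(-1172/61) = 3739754 + (½)*(-61/13)*(-61/1172)*(648177/61) = 3739754 + 39538797/30472 = 113997322685/30472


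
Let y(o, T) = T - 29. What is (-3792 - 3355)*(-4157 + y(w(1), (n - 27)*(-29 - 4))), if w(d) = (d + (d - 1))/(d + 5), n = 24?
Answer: 29209789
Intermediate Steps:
w(d) = (-1 + 2*d)/(5 + d) (w(d) = (d + (-1 + d))/(5 + d) = (-1 + 2*d)/(5 + d))
y(o, T) = -29 + T
(-3792 - 3355)*(-4157 + y(w(1), (n - 27)*(-29 - 4))) = (-3792 - 3355)*(-4157 + (-29 + (24 - 27)*(-29 - 4))) = -7147*(-4157 + (-29 - 3*(-33))) = -7147*(-4157 + (-29 + 99)) = -7147*(-4157 + 70) = -7147*(-4087) = 29209789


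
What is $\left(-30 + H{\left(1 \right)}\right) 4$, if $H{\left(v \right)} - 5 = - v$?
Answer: $-104$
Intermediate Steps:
$H{\left(v \right)} = 5 - v$
$\left(-30 + H{\left(1 \right)}\right) 4 = \left(-30 + \left(5 - 1\right)\right) 4 = \left(-30 + 4\right) 4 = \left(-26\right) 4 = -104$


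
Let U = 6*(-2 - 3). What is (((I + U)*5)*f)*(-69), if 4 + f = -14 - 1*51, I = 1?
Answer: -690345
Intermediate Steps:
U = -30 (U = 6*(-5) = -30)
f = -69 (f = -4 + (-14 - 1*51) = -4 + (-14 - 51) = -4 - 65 = -69)
(((I + U)*5)*f)*(-69) = (((1 - 30)*5)*(-69))*(-69) = (-29*5*(-69))*(-69) = -145*(-69)*(-69) = 10005*(-69) = -690345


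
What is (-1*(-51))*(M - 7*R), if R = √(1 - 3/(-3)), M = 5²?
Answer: 1275 - 357*√2 ≈ 770.13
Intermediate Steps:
M = 25
R = √2 (R = √(1 - 3*(-⅓)) = √(1 + 1) = √2 ≈ 1.4142)
(-1*(-51))*(M - 7*R) = (-1*(-51))*(25 - 7*√2) = 51*(25 - 7*√2) = 1275 - 357*√2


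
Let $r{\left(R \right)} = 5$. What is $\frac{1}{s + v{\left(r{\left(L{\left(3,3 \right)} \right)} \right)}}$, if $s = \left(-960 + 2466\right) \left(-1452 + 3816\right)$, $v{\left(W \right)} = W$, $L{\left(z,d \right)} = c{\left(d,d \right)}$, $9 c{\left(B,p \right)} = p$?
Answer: $\frac{1}{3560189} \approx 2.8088 \cdot 10^{-7}$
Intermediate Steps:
$c{\left(B,p \right)} = \frac{p}{9}$
$L{\left(z,d \right)} = \frac{d}{9}$
$s = 3560184$ ($s = 1506 \cdot 2364 = 3560184$)
$\frac{1}{s + v{\left(r{\left(L{\left(3,3 \right)} \right)} \right)}} = \frac{1}{3560184 + 5} = \frac{1}{3560189}$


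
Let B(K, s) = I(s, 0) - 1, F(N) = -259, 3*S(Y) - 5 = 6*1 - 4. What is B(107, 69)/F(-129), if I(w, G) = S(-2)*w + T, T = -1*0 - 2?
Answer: -158/259 ≈ -0.61004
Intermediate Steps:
T = -2 (T = 0 - 2 = -2)
S(Y) = 7/3 (S(Y) = 5/3 + (6*1 - 4)/3 = 5/3 + (6 - 4)/3 = 5/3 + (⅓)*2 = 5/3 + ⅔ = 7/3)
I(w, G) = -2 + 7*w/3 (I(w, G) = 7*w/3 - 2 = -2 + 7*w/3)
B(K, s) = -3 + 7*s/3 (B(K, s) = (-2 + 7*s/3) - 1 = -3 + 7*s/3)
B(107, 69)/F(-129) = (-3 + (7/3)*69)/(-259) = (-3 + 161)*(-1/259) = 158*(-1/259) = -158/259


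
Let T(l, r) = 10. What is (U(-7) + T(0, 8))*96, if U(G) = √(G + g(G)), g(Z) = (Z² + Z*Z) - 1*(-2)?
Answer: 960 + 96*√93 ≈ 1885.8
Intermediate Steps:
g(Z) = 2 + 2*Z² (g(Z) = (Z² + Z²) + 2 = 2*Z² + 2 = 2 + 2*Z²)
U(G) = √(2 + G + 2*G²) (U(G) = √(G + (2 + 2*G²)) = √(2 + G + 2*G²))
(U(-7) + T(0, 8))*96 = (√(2 - 7 + 2*(-7)²) + 10)*96 = (√(2 - 7 + 2*49) + 10)*96 = (√(2 - 7 + 98) + 10)*96 = (√93 + 10)*96 = (10 + √93)*96 = 960 + 96*√93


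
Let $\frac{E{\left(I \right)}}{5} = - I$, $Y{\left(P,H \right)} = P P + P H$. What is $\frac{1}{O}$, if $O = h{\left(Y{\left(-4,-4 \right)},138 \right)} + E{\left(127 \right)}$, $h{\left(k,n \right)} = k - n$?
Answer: $- \frac{1}{741} \approx -0.0013495$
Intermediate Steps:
$Y{\left(P,H \right)} = P^{2} + H P$
$E{\left(I \right)} = - 5 I$ ($E{\left(I \right)} = 5 \left(- I\right) = - 5 I$)
$O = -741$ ($O = \left(- 4 \left(-4 - 4\right) - 138\right) - 635 = \left(\left(-4\right) \left(-8\right) - 138\right) - 635 = \left(32 - 138\right) - 635 = -106 - 635 = -741$)
$\frac{1}{O} = \frac{1}{-741} = - \frac{1}{741}$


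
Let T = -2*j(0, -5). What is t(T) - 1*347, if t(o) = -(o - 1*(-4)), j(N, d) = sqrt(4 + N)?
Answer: -347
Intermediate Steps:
T = -4 (T = -2*sqrt(4 + 0) = -2*sqrt(4) = -2*2 = -4)
t(o) = -4 - o (t(o) = -(o + 4) = -(4 + o) = -4 - o)
t(T) - 1*347 = (-4 - 1*(-4)) - 1*347 = (-4 + 4) - 347 = 0 - 347 = -347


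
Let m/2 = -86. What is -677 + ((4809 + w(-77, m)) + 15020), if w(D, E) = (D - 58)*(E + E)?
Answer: 65592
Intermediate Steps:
m = -172 (m = 2*(-86) = -172)
w(D, E) = 2*E*(-58 + D) (w(D, E) = (-58 + D)*(2*E) = 2*E*(-58 + D))
-677 + ((4809 + w(-77, m)) + 15020) = -677 + ((4809 + 2*(-172)*(-58 - 77)) + 15020) = -677 + ((4809 + 2*(-172)*(-135)) + 15020) = -677 + ((4809 + 46440) + 15020) = -677 + (51249 + 15020) = -677 + 66269 = 65592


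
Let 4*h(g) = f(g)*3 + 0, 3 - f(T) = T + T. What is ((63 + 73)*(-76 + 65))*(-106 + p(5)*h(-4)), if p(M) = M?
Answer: 96866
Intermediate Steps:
f(T) = 3 - 2*T (f(T) = 3 - (T + T) = 3 - 2*T)
h(g) = 9/4 - 3*g/2 (h(g) = ((3 - 2*g)*3 + 0)/4 = ((9 - 6*g) + 0)/4 = (9 - 6*g)/4 = 9/4 - 3*g/2)
((63 + 73)*(-76 + 65))*(-106 + p(5)*h(-4)) = ((63 + 73)*(-76 + 65))*(-106 + 5*(9/4 - 3/2*(-4))) = (136*(-11))*(-106 + 5*(9/4 + 6)) = -1496*(-106 + 5*(33/4)) = -1496*(-106 + 165/4) = -1496*(-259/4) = 96866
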